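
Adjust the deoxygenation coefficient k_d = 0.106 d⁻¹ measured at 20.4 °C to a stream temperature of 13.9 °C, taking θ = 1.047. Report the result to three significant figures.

k_d(T₂) = k_d(T₁) · θ^(T₂−T₁) = 0.106 × 1.047^(13.9−20.4)
= 0.106 × 1.047^-6.50 = 0.106 × 0.7419 = 0.07864 d⁻¹.

k_d ≈ 0.0786 d⁻¹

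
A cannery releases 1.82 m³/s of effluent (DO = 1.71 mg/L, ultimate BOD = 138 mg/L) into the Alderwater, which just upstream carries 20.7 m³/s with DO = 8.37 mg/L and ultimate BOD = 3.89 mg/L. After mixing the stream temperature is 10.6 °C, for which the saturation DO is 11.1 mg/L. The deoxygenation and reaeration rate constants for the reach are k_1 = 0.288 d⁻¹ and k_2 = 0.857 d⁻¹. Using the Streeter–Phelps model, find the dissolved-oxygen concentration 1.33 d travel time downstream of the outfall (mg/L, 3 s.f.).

DO ≈ 7.36 mg/L

Mixed DO = (20.7×8.37 + 1.82×1.71)/(20.7+1.82) = 176.4/22.52 = 7.832 mg/L.
Mixed L₀ = (20.7×3.89 + 1.82×138)/(22.52) = 331.7/22.52 = 14.73 mg/L.
Initial deficit D₀ = C_s − DO₀ = 11.1 − 7.832 = 3.268 mg/L.
D(1.33) = [0.288×14.73/(0.857−0.288)](e^(−0.288×1.33) − e^(−0.857×1.33)) + 3.268 e^(−0.857×1.33)
= 7.455 × (0.6818 − 0.3199) + 3.268 × 0.3199 = 3.743 mg/L.
DO = 11.1 − 3.743 = 7.357 mg/L.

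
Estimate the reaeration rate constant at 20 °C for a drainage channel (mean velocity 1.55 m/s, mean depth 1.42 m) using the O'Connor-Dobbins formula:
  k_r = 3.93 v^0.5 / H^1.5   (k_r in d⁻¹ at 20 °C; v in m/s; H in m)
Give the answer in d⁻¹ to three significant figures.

k_r = 3.93 × 1.55^0.5 / 1.42^1.5 = 3.93 × 1.245 / 1.692 = 2.892 d⁻¹.

k_r ≈ 2.89 d⁻¹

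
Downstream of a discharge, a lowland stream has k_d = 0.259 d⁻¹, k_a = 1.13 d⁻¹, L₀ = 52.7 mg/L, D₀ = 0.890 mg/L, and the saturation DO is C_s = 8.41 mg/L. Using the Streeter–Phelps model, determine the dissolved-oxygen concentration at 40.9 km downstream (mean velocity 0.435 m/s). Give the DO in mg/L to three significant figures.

DO ≈ 0.910 mg/L

Travel time t = x/v = 40.9 km / (0.435 m/s) = 40900 m / 0.435 m/s = 94020 s = 1.088 d.
k_d L₀/(k_a−k_d) = 0.259×52.7/(1.13−0.259) = 13.65/0.8710 = 15.67 mg/L.
e^(−k_d t) = e^(−0.259×1.088) = 0.7544; e^(−k_a t) = e^(−1.13×1.088) = 0.2924.
D = 15.67 × (0.7544 − 0.2924) + 0.890 × 0.2924 = 7.240 + 0.2602 = 7.500 mg/L.
DO = C_s − D = 8.41 − 7.500 = 0.9098 mg/L.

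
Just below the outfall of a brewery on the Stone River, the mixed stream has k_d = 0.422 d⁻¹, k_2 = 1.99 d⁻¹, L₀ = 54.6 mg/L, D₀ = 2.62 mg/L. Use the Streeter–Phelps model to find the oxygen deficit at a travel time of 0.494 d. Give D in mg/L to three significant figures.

k_d L₀/(k_2−k_d) = 0.422×54.6/(1.99−0.422) = 23.04/1.568 = 14.69 mg/L.
e^(−k_d t) = e^(−0.422×0.4940) = 0.8118; e^(−k_2 t) = e^(−1.99×0.4940) = 0.3742.
D = 14.69 × (0.8118 − 0.3742) + 2.62 × 0.3742 = 6.431 + 0.9803 = 7.412 mg/L.

D ≈ 7.41 mg/L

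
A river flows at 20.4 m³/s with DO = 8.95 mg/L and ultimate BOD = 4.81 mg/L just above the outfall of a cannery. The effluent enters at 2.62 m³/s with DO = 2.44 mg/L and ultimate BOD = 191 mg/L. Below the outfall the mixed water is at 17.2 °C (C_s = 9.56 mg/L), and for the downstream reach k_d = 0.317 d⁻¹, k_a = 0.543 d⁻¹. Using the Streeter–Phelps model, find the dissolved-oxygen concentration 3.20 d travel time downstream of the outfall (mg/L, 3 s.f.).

Mixed DO = (20.4×8.95 + 2.62×2.44)/(20.4+2.62) = 189.0/23.02 = 8.209 mg/L.
Mixed L₀ = (20.4×4.81 + 2.62×191)/(23.02) = 598.5/23.02 = 26.00 mg/L.
Initial deficit D₀ = C_s − DO₀ = 9.56 − 8.209 = 1.351 mg/L.
D(3.20) = [0.317×26.00/(0.543−0.317)](e^(−0.317×3.20) − e^(−0.543×3.20)) + 1.351 e^(−0.543×3.20)
= 36.47 × (0.3626 − 0.1759) + 1.351 × 0.1759 = 7.046 mg/L.
DO = 9.56 − 7.046 = 2.514 mg/L.

DO ≈ 2.51 mg/L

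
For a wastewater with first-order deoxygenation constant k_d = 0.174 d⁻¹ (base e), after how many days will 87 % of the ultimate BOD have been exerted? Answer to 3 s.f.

t ≈ 11.7 d

y/L₀ = 1 − e^(−k_d t) = 0.87 ⇒ e^(−k_d t) = 0.130
t = −ln(0.130) / 0.174 = 2.040 / 0.174 = 11.73 d.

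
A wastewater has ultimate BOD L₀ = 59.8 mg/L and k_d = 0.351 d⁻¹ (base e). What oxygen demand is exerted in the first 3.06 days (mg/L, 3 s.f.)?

y_t = L₀(1 − e^(−k_d t)) = 59.8 × (1 − e^(−0.351×3.06))
= 59.8 × (1 − 0.3416) = 59.8 × 0.6584 = 39.37 mg/L.

y ≈ 39.4 mg/L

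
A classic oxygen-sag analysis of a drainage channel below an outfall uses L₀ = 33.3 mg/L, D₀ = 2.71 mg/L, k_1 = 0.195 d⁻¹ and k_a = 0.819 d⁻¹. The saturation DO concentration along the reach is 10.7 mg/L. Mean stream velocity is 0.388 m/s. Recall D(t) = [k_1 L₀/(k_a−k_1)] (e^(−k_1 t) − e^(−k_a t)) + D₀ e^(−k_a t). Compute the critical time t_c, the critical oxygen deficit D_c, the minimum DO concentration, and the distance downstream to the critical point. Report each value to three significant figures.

t_c = [1/(k_a−k_1)] ln[(k_a/k_1)(1 − D₀(k_a−k_1)/(k_1 L₀))]
= [1/(0.819−0.195)] ln[(0.819/0.195)(1 − 2.71×0.6240/(0.195×33.3))]
= (1/0.6240) ln[4.200 × 0.7396] = 1.603 × ln(3.106) = 1.603 × 1.133 = 1.816 d.
D_c = (k_1/k_a) L₀ e^(−k_1 t_c) = (0.195/0.819) × 33.3 × e^(−0.195×1.816) = 0.2381 × 33.3 × 0.7017 = 5.564 mg/L.
Minimum DO = C_s − D_c = 10.7 − 5.564 = 5.136 mg/L.
x_c = v t_c = 0.388 m/s × 1.816 d × 86400 s/d = 60890 m ≈ 60.9 km.

t_c ≈ 1.82 d; D_c ≈ 5.56 mg/L; min DO ≈ 5.14 mg/L; x_c ≈ 60.9 km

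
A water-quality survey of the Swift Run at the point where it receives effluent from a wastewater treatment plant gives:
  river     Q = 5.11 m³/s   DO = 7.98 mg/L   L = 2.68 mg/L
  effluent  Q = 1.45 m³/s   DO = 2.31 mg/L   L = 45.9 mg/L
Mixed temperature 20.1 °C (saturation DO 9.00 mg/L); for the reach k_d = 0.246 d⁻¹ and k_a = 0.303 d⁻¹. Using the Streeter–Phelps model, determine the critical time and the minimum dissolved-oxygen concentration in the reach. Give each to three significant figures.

t_c ≈ 2.88 d; minimum DO ≈ 4.11 mg/L

Mixed DO = (5.11×7.98 + 1.45×2.31)/(5.11+1.45) = 44.13/6.560 = 6.727 mg/L.
Mixed L₀ = (5.11×2.68 + 1.45×45.9)/(6.560) = 80.25/6.560 = 12.23 mg/L.
Initial deficit D₀ = C_s − DO₀ = 9.00 − 6.727 = 2.273 mg/L.
t_c = (1/0.05700) ln[(0.303/0.246)(1 − 2.273×0.05700/(0.246×12.23))] = 17.54 × ln(1.179) = 2.884 d.
D_c = (0.246/0.303) × 12.23 × e^(−0.246×2.884) = 0.8119 × 12.23 × 0.4919 = 4.886 mg/L.
Minimum DO = 9.00 − 4.886 = 4.114 mg/L.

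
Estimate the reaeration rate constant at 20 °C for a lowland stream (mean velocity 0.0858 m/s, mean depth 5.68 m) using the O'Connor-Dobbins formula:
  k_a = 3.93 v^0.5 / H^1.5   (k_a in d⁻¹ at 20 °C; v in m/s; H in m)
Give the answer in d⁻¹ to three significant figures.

k_a ≈ 0.0850 d⁻¹

k_a = 3.93 × 0.0858^0.5 / 5.68^1.5 = 3.93 × 0.2929 / 13.54 = 0.08504 d⁻¹.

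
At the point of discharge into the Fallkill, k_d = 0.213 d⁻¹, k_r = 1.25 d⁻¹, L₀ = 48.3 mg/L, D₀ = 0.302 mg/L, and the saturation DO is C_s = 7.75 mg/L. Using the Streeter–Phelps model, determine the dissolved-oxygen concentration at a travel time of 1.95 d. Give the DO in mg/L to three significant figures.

DO ≈ 2.04 mg/L

k_d L₀/(k_r−k_d) = 0.213×48.3/(1.25−0.213) = 10.29/1.037 = 9.921 mg/L.
e^(−k_d t) = e^(−0.213×1.950) = 0.6601; e^(−k_r t) = e^(−1.25×1.950) = 0.08738.
D = 9.921 × (0.6601 − 0.08738) + 0.302 × 0.08738 = 5.682 + 0.02639 = 5.708 mg/L.
DO = C_s − D = 7.75 − 5.708 = 2.042 mg/L.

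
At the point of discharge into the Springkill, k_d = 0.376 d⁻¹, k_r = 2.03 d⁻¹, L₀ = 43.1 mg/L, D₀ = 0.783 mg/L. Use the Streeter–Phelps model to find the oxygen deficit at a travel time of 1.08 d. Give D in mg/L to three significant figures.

k_d L₀/(k_r−k_d) = 0.376×43.1/(2.03−0.376) = 16.21/1.654 = 9.798 mg/L.
e^(−k_d t) = e^(−0.376×1.080) = 0.6663; e^(−k_r t) = e^(−2.03×1.080) = 0.1116.
D = 9.798 × (0.6663 − 0.1116) + 0.783 × 0.1116 = 5.434 + 0.08742 = 5.521 mg/L.

D ≈ 5.52 mg/L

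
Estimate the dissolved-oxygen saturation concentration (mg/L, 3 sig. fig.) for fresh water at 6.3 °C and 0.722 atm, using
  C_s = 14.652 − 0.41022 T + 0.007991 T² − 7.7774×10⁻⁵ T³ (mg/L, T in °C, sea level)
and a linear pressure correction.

At sea level: C_s = 14.652 − 0.41022×6.3 + 0.007991×6.3² − 7.7774×10⁻⁵×6.3³ = 12.37 mg/L.
Pressure correction: C_s' = 12.37 × 0.722 = 8.928 mg/L.

C_s ≈ 8.93 mg/L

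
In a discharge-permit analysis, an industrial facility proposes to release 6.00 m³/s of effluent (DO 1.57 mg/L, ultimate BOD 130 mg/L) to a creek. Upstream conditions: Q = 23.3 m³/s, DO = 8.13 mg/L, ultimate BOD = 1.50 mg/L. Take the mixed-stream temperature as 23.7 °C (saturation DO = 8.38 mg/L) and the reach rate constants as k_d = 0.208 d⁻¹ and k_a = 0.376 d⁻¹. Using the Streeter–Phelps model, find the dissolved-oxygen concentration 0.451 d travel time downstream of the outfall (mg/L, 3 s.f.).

DO ≈ 4.75 mg/L

Mixed DO = (23.3×8.13 + 6.00×1.57)/(23.3+6.00) = 198.8/29.30 = 6.787 mg/L.
Mixed L₀ = (23.3×1.50 + 6.00×130)/(29.30) = 815.0/29.30 = 27.81 mg/L.
Initial deficit D₀ = C_s − DO₀ = 8.38 − 6.787 = 1.593 mg/L.
D(0.451) = [0.208×27.81/(0.376−0.208)](e^(−0.208×0.451) − e^(−0.376×0.451)) + 1.593 e^(−0.376×0.451)
= 34.44 × (0.9105 − 0.8440) + 1.593 × 0.8440 = 3.633 mg/L.
DO = 8.38 − 3.633 = 4.747 mg/L.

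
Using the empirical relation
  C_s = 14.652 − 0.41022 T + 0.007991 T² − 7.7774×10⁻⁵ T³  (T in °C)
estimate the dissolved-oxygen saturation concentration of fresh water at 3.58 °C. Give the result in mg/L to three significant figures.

C_s = 14.652 − 0.41022×3.58 + 0.007991×3.58² − 7.7774×10⁻⁵×3.58³ = 13.28 mg/L.

C_s ≈ 13.3 mg/L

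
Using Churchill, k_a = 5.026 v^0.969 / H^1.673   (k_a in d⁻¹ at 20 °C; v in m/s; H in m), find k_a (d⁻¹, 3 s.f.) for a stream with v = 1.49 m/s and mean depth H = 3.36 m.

k_a = 5.026 × 1.49^0.969 / 3.36^1.673 = 5.026 × 1.472 / 7.596 = 0.9738 d⁻¹.

k_a ≈ 0.974 d⁻¹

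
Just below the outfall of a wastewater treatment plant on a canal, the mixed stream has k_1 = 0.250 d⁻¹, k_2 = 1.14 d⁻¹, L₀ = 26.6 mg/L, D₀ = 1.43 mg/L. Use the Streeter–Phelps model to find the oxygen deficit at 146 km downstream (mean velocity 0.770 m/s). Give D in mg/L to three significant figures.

Travel time t = x/v = 146 km / (0.770 m/s) = 146000 m / 0.770 m/s = 189600 s = 2.195 d.
k_1 L₀/(k_2−k_1) = 0.250×26.6/(1.14−0.250) = 6.650/0.8900 = 7.472 mg/L.
e^(−k_1 t) = e^(−0.250×2.195) = 0.5777; e^(−k_2 t) = e^(−1.14×2.195) = 0.08194.
D = 7.472 × (0.5777 − 0.08194) + 1.43 × 0.08194 = 3.705 + 0.1172 = 3.822 mg/L.

D ≈ 3.82 mg/L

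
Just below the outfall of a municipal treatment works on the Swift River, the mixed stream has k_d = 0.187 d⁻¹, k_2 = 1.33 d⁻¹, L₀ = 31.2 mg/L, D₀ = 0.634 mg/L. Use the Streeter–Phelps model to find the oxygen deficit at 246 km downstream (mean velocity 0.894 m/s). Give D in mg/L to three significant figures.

Travel time t = x/v = 246 km / (0.894 m/s) = 246000 m / 0.894 m/s = 275200 s = 3.185 d.
k_d L₀/(k_2−k_d) = 0.187×31.2/(1.33−0.187) = 5.834/1.143 = 5.104 mg/L.
e^(−k_d t) = e^(−0.187×3.185) = 0.5513; e^(−k_2 t) = e^(−1.33×3.185) = 0.01447.
D = 5.104 × (0.5513 − 0.01447) + 0.634 × 0.01447 = 2.740 + 0.009173 = 2.749 mg/L.

D ≈ 2.75 mg/L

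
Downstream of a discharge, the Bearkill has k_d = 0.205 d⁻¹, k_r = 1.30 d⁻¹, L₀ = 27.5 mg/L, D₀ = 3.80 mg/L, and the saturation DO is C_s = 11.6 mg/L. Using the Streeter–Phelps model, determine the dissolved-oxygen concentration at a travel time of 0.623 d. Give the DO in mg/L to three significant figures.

DO ≈ 7.67 mg/L

k_d L₀/(k_r−k_d) = 0.205×27.5/(1.30−0.205) = 5.637/1.095 = 5.148 mg/L.
e^(−k_d t) = e^(−0.205×0.6230) = 0.8801; e^(−k_r t) = e^(−1.30×0.6230) = 0.4449.
D = 5.148 × (0.8801 − 0.4449) + 3.80 × 0.4449 = 2.241 + 1.691 = 3.931 mg/L.
DO = C_s − D = 11.6 − 3.931 = 7.669 mg/L.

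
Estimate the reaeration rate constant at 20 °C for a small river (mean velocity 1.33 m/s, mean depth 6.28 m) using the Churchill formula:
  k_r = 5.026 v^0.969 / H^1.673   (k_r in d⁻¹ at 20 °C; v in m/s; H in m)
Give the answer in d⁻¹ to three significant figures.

k_r ≈ 0.306 d⁻¹

k_r = 5.026 × 1.33^0.969 / 6.28^1.673 = 5.026 × 1.318 / 21.63 = 0.3064 d⁻¹.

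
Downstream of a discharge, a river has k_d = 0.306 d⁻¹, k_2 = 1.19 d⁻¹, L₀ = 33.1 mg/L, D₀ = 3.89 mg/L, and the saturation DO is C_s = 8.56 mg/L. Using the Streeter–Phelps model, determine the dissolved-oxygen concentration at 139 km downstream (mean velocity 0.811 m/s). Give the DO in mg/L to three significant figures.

Travel time t = x/v = 139 km / (0.811 m/s) = 139000 m / 0.811 m/s = 171400 s = 1.984 d.
k_d L₀/(k_2−k_d) = 0.306×33.1/(1.19−0.306) = 10.13/0.8840 = 11.46 mg/L.
e^(−k_d t) = e^(−0.306×1.984) = 0.5450; e^(−k_2 t) = e^(−1.19×1.984) = 0.09436.
D = 11.46 × (0.5450 − 0.09436) + 3.89 × 0.09436 = 5.163 + 0.3671 = 5.530 mg/L.
DO = C_s − D = 8.56 − 5.530 = 3.030 mg/L.

DO ≈ 3.03 mg/L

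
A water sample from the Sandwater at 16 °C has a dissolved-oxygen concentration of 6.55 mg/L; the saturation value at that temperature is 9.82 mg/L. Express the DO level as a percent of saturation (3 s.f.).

66.7 % saturation

% saturation = C/C_s × 100 = 6.55/9.82 × 100 = 66.7 %.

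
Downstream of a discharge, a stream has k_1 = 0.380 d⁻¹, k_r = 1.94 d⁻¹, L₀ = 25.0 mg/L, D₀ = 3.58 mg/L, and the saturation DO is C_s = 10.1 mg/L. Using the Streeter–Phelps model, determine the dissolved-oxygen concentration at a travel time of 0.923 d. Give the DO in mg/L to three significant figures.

DO ≈ 6.23 mg/L

k_1 L₀/(k_r−k_1) = 0.380×25.0/(1.94−0.380) = 9.500/1.560 = 6.090 mg/L.
e^(−k_1 t) = e^(−0.380×0.9230) = 0.7042; e^(−k_r t) = e^(−1.94×0.9230) = 0.1669.
D = 6.090 × (0.7042 − 0.1669) + 3.58 × 0.1669 = 3.272 + 0.5973 = 3.869 mg/L.
DO = C_s − D = 10.1 − 3.869 = 6.231 mg/L.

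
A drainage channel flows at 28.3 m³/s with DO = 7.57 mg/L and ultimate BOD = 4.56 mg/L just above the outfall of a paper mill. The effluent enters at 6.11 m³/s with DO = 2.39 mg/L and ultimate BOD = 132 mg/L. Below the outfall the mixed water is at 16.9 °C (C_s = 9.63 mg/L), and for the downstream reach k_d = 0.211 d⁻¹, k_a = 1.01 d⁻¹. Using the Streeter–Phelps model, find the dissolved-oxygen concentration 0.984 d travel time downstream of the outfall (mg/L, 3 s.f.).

DO ≈ 5.35 mg/L

Mixed DO = (28.3×7.57 + 6.11×2.39)/(28.3+6.11) = 228.8/34.41 = 6.650 mg/L.
Mixed L₀ = (28.3×4.56 + 6.11×132)/(34.41) = 935.6/34.41 = 27.19 mg/L.
Initial deficit D₀ = C_s − DO₀ = 9.63 − 6.650 = 2.980 mg/L.
D(0.984) = [0.211×27.19/(1.01−0.211)](e^(−0.211×0.984) − e^(−1.01×0.984)) + 2.980 e^(−1.01×0.984)
= 7.180 × (0.8125 − 0.3702) + 2.980 × 0.3702 = 4.279 mg/L.
DO = 9.63 − 4.279 = 5.351 mg/L.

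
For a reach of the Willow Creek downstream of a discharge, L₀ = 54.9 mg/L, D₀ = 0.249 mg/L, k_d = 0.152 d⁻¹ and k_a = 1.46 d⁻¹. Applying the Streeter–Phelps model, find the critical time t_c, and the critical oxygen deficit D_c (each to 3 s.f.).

t_c ≈ 1.70 d; D_c ≈ 4.41 mg/L

With k_a/k_d = 9.605 and 1 − D₀(k_a−k_d)/(k_d L₀) = 0.9610,
t_c = ln(9.605 × 0.9610) / (1.46 − 0.152) = ln(9.230) / 1.308 = 2.222/1.308 = 1.699 d.
D_c = (k_d/k_a) L₀ e^(−k_d t_c) = (0.152/1.46) × 54.9 × e^(−0.152×1.699) = 0.1041 × 54.9 × 0.7724 = 4.415 mg/L.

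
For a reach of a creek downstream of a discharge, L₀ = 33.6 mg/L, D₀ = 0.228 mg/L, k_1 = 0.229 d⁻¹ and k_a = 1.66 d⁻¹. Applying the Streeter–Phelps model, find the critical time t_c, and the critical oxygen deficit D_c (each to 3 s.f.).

At the critical point dD/dt = 0, so k_1 L₀ e^(−k_1 t) = k_a D. Substituting D(t) from the Streeter–Phelps equation and solving for t gives
t_c = ln[(k_a/k_1)(1 − D₀(k_a−k_1)/(k_1 L₀))] / (k_a−k_1).
Here k_a−k_1 = 1.431 d⁻¹ and 1 − D₀(k_a−k_1)/(k_1 L₀) = 1 − 0.228×1.431/(0.229×33.6) = 0.9576, so
t_c = ln(7.249 × 0.9576) / 1.431 = 1.938 / 1.431 = 1.354 d.
D_c = (k_1/k_a) L₀ e^(−k_1 t_c) = (0.229/1.66) × 33.6 × e^(−0.229×1.354) = 0.1380 × 33.6 × 0.7334 = 3.399 mg/L.

t_c ≈ 1.35 d; D_c ≈ 3.40 mg/L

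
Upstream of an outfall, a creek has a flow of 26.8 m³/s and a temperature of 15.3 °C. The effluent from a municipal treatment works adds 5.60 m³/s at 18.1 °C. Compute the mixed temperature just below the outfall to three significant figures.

Flow-weighted mixing: C = (Q_r C_r + Q_w C_w)/(Q_r + Q_w)
= (26.8×15.3 + 5.60×18.1)/(26.8 + 5.60) = 511.4/32.40 = 15.78 °C.

15.8 °C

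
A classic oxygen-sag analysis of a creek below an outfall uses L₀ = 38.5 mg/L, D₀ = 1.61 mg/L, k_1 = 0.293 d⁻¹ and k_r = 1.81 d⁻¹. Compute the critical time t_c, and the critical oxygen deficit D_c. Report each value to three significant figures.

t_c ≈ 1.04 d; D_c ≈ 4.60 mg/L

With k_r/k_1 = 6.177 and 1 − D₀(k_r−k_1)/(k_1 L₀) = 0.7835,
t_c = ln(6.177 × 0.7835) / (1.81 − 0.293) = ln(4.840) / 1.517 = 1.577/1.517 = 1.039 d.
L(t_c) = L₀ e^(−k_1 t_c) = 38.5 × 0.7374 = 28.39 mg/L, and at the critical point k_r D_c = k_1 L, so D_c = (0.293/1.81) × 28.39 = 4.596 mg/L.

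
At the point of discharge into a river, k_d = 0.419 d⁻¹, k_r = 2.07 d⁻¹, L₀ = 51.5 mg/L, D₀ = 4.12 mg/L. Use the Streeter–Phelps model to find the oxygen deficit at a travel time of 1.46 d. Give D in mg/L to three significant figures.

D ≈ 6.65 mg/L

k_d L₀/(k_r−k_d) = 0.419×51.5/(2.07−0.419) = 21.58/1.651 = 13.07 mg/L.
e^(−k_d t) = e^(−0.419×1.460) = 0.5424; e^(−k_r t) = e^(−2.07×1.460) = 0.04869.
D = 13.07 × (0.5424 − 0.04869) + 4.12 × 0.04869 = 6.453 + 0.2006 = 6.653 mg/L.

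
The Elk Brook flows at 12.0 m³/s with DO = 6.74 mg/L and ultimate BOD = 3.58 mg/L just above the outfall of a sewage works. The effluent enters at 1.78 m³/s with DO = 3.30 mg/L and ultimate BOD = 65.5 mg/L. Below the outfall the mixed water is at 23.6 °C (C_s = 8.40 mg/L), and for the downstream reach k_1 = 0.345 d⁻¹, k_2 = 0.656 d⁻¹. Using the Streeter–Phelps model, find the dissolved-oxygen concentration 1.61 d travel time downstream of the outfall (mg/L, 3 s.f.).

Mixed DO = (12.0×6.74 + 1.78×3.30)/(12.0+1.78) = 86.75/13.78 = 6.296 mg/L.
Mixed L₀ = (12.0×3.58 + 1.78×65.5)/(13.78) = 159.6/13.78 = 11.58 mg/L.
Initial deficit D₀ = C_s − DO₀ = 8.40 − 6.296 = 2.104 mg/L.
D(1.61) = [0.345×11.58/(0.656−0.345)](e^(−0.345×1.61) − e^(−0.656×1.61)) + 2.104 e^(−0.656×1.61)
= 12.84 × (0.5738 − 0.3478) + 2.104 × 0.3478 = 3.635 mg/L.
DO = 8.40 − 3.635 = 4.765 mg/L.

DO ≈ 4.77 mg/L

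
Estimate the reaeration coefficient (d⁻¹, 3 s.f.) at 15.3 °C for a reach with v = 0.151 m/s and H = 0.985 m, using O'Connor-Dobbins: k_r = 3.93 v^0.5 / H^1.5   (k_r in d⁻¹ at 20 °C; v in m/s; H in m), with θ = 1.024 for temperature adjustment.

k_r(20) = 3.93 × 0.151^0.5 / 0.985^1.5 = 3.93 × 0.3886 / 0.9776 = 1.562 d⁻¹.
k_r(15.3) = 1.562 × 1.024^(15.3−20) = 1.562 × 0.8945 = 1.397 d⁻¹.

k_r ≈ 1.40 d⁻¹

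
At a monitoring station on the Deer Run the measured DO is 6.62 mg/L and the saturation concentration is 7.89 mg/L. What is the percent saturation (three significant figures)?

% saturation = C/C_s × 100 = 6.62/7.89 × 100 = 83.9 %.

83.9 % saturation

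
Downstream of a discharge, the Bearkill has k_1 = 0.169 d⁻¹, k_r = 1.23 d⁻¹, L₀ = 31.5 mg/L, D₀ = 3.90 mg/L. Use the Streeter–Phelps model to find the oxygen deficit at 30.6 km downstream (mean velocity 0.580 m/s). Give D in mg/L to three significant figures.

Travel time t = x/v = 30.6 km / (0.580 m/s) = 30600 m / 0.580 m/s = 52760 s = 0.6106 d.
k_1 L₀/(k_r−k_1) = 0.169×31.5/(1.23−0.169) = 5.324/1.061 = 5.017 mg/L.
e^(−k_1 t) = e^(−0.169×0.6106) = 0.9019; e^(−k_r t) = e^(−1.23×0.6106) = 0.4719.
D = 5.017 × (0.9019 − 0.4719) + 3.90 × 0.4719 = 2.158 + 1.840 = 3.998 mg/L.

D ≈ 4.00 mg/L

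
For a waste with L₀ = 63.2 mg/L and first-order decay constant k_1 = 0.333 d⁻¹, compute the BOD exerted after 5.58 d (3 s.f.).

y_t = L₀(1 − e^(−k_1 t)) = 63.2 × (1 − e^(−0.333×5.58))
= 63.2 × (1 − 0.1560) = 63.2 × 0.8440 = 53.34 mg/L.

y ≈ 53.3 mg/L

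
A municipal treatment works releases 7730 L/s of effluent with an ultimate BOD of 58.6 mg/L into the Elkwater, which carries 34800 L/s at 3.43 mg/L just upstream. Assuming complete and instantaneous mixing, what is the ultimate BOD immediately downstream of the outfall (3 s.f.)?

Flow-weighted mixing: C = (Q_r C_r + Q_w C_w)/(Q_r + Q_w)
= (34800×3.43 + 7730×58.6)/(34800 + 7730) = 572300/42530 = 13.46 mg/L.

13.5 mg/L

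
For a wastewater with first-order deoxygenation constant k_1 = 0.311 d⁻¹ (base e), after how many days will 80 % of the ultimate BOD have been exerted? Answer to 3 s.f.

y/L₀ = 1 − e^(−k_1 t) = 0.80 ⇒ e^(−k_1 t) = 0.200
t = −ln(0.200) / 0.311 = 1.609 / 0.311 = 5.175 d.

t ≈ 5.18 d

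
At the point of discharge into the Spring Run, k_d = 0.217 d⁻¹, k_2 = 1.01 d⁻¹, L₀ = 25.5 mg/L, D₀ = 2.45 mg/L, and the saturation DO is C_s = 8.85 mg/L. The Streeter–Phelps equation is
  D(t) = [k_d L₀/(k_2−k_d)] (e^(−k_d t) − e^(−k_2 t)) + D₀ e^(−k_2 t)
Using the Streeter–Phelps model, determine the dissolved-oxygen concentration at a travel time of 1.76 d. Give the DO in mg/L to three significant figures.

DO ≈ 4.85 mg/L

k_d L₀/(k_2−k_d) = 0.217×25.5/(1.01−0.217) = 5.534/0.7930 = 6.978 mg/L.
e^(−k_d t) = e^(−0.217×1.760) = 0.6825; e^(−k_2 t) = e^(−1.01×1.760) = 0.1690.
D = 6.978 × (0.6825 − 0.1690) + 2.45 × 0.1690 = 3.583 + 0.4142 = 3.997 mg/L.
DO = C_s − D = 8.85 − 3.997 = 4.853 mg/L.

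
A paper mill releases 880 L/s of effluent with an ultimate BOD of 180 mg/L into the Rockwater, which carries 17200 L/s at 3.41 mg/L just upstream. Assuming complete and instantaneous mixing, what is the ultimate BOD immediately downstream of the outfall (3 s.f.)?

Flow-weighted mixing: C = (Q_r C_r + Q_w C_w)/(Q_r + Q_w)
= (17200×3.41 + 880×180)/(17200 + 880) = 217100/18080 = 12.01 mg/L.

12.0 mg/L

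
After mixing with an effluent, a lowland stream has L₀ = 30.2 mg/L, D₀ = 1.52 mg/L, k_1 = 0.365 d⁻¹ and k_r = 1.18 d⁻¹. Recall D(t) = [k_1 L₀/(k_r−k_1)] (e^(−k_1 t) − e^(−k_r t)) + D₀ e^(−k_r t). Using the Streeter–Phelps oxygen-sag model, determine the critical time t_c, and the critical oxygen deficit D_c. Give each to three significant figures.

t_c ≈ 1.29 d; D_c ≈ 5.83 mg/L

At the critical point dD/dt = 0, so k_1 L₀ e^(−k_1 t) = k_r D. Substituting D(t) from the Streeter–Phelps equation and solving for t gives
t_c = ln[(k_r/k_1)(1 − D₀(k_r−k_1)/(k_1 L₀))] / (k_r−k_1).
Here k_r−k_1 = 0.8150 d⁻¹ and 1 − D₀(k_r−k_1)/(k_1 L₀) = 1 − 1.52×0.8150/(0.365×30.2) = 0.8876, so
t_c = ln(3.233 × 0.8876) / 0.8150 = 1.054 / 0.8150 = 1.293 d.
D_c = (k_1/k_r) L₀ e^(−k_1 t_c) = (0.365/1.18) × 30.2 × e^(−0.365×1.293) = 0.3093 × 30.2 × 0.6237 = 5.826 mg/L.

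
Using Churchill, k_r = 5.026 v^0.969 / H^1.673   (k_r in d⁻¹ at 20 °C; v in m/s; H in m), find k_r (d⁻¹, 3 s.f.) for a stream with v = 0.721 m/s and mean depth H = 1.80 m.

k_r ≈ 1.37 d⁻¹

k_r = 5.026 × 0.721^0.969 / 1.80^1.673 = 5.026 × 0.7283 / 2.673 = 1.369 d⁻¹.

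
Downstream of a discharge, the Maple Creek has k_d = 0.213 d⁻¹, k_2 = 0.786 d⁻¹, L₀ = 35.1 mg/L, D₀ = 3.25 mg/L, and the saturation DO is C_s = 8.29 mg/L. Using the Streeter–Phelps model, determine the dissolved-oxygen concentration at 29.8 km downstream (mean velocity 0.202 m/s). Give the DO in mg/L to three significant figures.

Travel time t = x/v = 29.8 km / (0.202 m/s) = 29800 m / 0.202 m/s = 147500 s = 1.707 d.
k_d L₀/(k_2−k_d) = 0.213×35.1/(0.786−0.213) = 7.476/0.5730 = 13.05 mg/L.
e^(−k_d t) = e^(−0.213×1.707) = 0.6951; e^(−k_2 t) = e^(−0.786×1.707) = 0.2613.
D = 13.05 × (0.6951 − 0.2613) + 3.25 × 0.2613 = 5.660 + 0.8492 = 6.509 mg/L.
DO = C_s − D = 8.29 − 6.509 = 1.781 mg/L.

DO ≈ 1.78 mg/L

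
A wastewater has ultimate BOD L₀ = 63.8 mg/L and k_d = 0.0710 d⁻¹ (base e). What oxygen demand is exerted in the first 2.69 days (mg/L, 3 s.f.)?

y ≈ 11.1 mg/L

y_t = L₀(1 − e^(−k_d t)) = 63.8 × (1 − e^(−0.0710×2.69))
= 63.8 × (1 − 0.8261) = 63.8 × 0.1739 = 11.09 mg/L.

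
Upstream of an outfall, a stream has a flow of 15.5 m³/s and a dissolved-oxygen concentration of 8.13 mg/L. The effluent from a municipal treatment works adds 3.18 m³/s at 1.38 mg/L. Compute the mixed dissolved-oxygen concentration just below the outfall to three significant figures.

Flow-weighted mixing: C = (Q_r C_r + Q_w C_w)/(Q_r + Q_w)
= (15.5×8.13 + 3.18×1.38)/(15.5 + 3.18) = 130.4/18.68 = 6.981 mg/L.

6.98 mg/L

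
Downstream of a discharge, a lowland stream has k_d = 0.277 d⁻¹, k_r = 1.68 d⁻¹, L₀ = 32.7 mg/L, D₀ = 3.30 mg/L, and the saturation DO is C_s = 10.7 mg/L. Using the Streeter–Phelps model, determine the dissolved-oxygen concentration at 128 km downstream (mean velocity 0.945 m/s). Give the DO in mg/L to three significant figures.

Travel time t = x/v = 128 km / (0.945 m/s) = 128000 m / 0.945 m/s = 135400 s = 1.568 d.
k_d L₀/(k_r−k_d) = 0.277×32.7/(1.68−0.277) = 9.058/1.403 = 6.456 mg/L.
e^(−k_d t) = e^(−0.277×1.568) = 0.6477; e^(−k_r t) = e^(−1.68×1.568) = 0.07181.
D = 6.456 × (0.6477 − 0.07181) + 3.30 × 0.07181 = 3.718 + 0.2370 = 3.955 mg/L.
DO = C_s − D = 10.7 − 3.955 = 6.745 mg/L.

DO ≈ 6.74 mg/L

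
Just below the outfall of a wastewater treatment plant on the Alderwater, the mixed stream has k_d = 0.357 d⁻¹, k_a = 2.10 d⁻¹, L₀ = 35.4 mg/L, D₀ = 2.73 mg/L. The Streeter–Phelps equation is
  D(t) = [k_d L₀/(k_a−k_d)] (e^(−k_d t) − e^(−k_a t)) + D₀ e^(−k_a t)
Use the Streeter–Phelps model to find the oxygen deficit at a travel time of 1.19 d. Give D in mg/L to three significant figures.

D ≈ 4.37 mg/L

k_d L₀/(k_a−k_d) = 0.357×35.4/(2.10−0.357) = 12.64/1.743 = 7.251 mg/L.
e^(−k_d t) = e^(−0.357×1.190) = 0.6539; e^(−k_a t) = e^(−2.10×1.190) = 0.08217.
D = 7.251 × (0.6539 − 0.08217) + 2.73 × 0.08217 = 4.145 + 0.2243 = 4.370 mg/L.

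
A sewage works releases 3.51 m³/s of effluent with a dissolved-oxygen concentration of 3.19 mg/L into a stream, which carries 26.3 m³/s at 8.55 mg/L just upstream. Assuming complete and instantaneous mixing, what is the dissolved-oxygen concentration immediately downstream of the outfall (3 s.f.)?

Flow-weighted mixing: C = (Q_r C_r + Q_w C_w)/(Q_r + Q_w)
= (26.3×8.55 + 3.51×3.19)/(26.3 + 3.51) = 236.1/29.81 = 7.919 mg/L.

7.92 mg/L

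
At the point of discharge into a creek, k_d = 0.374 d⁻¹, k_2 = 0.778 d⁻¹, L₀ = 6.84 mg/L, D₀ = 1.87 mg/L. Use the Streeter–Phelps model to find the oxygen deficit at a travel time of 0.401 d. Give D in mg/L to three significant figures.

D ≈ 2.18 mg/L

k_d L₀/(k_2−k_d) = 0.374×6.84/(0.778−0.374) = 2.558/0.4040 = 6.332 mg/L.
e^(−k_d t) = e^(−0.374×0.4010) = 0.8607; e^(−k_2 t) = e^(−0.778×0.4010) = 0.7320.
D = 6.332 × (0.8607 − 0.7320) + 1.87 × 0.7320 = 0.8151 + 1.369 = 2.184 mg/L.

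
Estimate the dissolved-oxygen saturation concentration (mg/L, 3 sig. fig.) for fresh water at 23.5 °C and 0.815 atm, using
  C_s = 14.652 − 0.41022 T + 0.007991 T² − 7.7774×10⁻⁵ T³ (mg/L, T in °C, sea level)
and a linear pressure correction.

C_s ≈ 6.86 mg/L

At sea level: C_s = 14.652 − 0.41022×23.5 + 0.007991×23.5² − 7.7774×10⁻⁵×23.5³ = 8.416 mg/L.
Pressure correction: C_s' = 8.416 × 0.815 = 6.859 mg/L.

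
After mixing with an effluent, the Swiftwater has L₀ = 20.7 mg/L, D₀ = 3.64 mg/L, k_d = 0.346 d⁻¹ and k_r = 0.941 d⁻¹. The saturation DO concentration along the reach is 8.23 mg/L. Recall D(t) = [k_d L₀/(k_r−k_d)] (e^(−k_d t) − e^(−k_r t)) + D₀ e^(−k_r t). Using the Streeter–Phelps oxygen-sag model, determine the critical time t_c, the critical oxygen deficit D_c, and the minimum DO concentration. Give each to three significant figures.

t_c = [1/(k_r−k_d)] ln[(k_r/k_d)(1 − D₀(k_r−k_d)/(k_d L₀))]
= [1/(0.941−0.346)] ln[(0.941/0.346)(1 − 3.64×0.5950/(0.346×20.7))]
= (1/0.5950) ln[2.720 × 0.6976] = 1.681 × ln(1.897) = 1.681 × 0.6404 = 1.076 d.
D_c = (k_d/k_r) L₀ e^(−k_d t_c) = (0.346/0.941) × 20.7 × e^(−0.346×1.076) = 0.3677 × 20.7 × 0.6891 = 5.245 mg/L.
Minimum DO = C_s − D_c = 8.23 − 5.245 = 2.985 mg/L.

t_c ≈ 1.08 d; D_c ≈ 5.24 mg/L; min DO ≈ 2.99 mg/L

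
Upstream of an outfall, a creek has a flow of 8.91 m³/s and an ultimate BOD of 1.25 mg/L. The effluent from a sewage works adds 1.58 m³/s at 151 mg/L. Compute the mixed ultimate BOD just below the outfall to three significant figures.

Flow-weighted mixing: C = (Q_r C_r + Q_w C_w)/(Q_r + Q_w)
= (8.91×1.25 + 1.58×151)/(8.91 + 1.58) = 249.7/10.49 = 23.81 mg/L.

23.8 mg/L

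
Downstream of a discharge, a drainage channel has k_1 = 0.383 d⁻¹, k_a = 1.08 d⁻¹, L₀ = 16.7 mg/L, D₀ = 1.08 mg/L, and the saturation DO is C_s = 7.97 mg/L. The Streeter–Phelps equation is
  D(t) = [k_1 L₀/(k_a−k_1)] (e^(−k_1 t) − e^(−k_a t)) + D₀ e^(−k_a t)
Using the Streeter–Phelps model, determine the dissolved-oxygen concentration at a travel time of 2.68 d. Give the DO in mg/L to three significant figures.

k_1 L₀/(k_a−k_1) = 0.383×16.7/(1.08−0.383) = 6.396/0.6970 = 9.177 mg/L.
e^(−k_1 t) = e^(−0.383×2.680) = 0.3583; e^(−k_a t) = e^(−1.08×2.680) = 0.05533.
D = 9.177 × (0.3583 − 0.05533) + 1.08 × 0.05533 = 2.780 + 0.05976 = 2.840 mg/L.
DO = C_s − D = 7.97 − 2.840 = 5.130 mg/L.

DO ≈ 5.13 mg/L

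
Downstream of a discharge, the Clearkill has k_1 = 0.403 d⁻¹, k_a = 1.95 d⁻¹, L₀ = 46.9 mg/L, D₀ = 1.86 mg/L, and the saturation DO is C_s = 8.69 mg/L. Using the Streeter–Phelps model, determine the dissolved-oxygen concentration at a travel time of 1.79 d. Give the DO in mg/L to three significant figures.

k_1 L₀/(k_a−k_1) = 0.403×46.9/(1.95−0.403) = 18.90/1.547 = 12.22 mg/L.
e^(−k_1 t) = e^(−0.403×1.790) = 0.4861; e^(−k_a t) = e^(−1.95×1.790) = 0.03049.
D = 12.22 × (0.4861 − 0.03049) + 1.86 × 0.03049 = 5.566 + 0.05670 = 5.623 mg/L.
DO = C_s − D = 8.69 − 5.623 = 3.067 mg/L.

DO ≈ 3.07 mg/L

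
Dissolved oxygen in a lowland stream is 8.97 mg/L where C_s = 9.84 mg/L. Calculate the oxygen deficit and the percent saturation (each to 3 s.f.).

D ≈ 0.870 mg/L; 91.2 % saturation

D = C_s − C = 9.84 − 8.97 = 0.870 mg/L.
% saturation = 8.97/9.84 × 100 = 91.2 %.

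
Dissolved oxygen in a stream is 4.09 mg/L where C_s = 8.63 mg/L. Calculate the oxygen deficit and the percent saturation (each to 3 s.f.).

D = C_s − C = 8.63 − 4.09 = 4.54 mg/L.
% saturation = 4.09/8.63 × 100 = 47.4 %.

D ≈ 4.54 mg/L; 47.4 % saturation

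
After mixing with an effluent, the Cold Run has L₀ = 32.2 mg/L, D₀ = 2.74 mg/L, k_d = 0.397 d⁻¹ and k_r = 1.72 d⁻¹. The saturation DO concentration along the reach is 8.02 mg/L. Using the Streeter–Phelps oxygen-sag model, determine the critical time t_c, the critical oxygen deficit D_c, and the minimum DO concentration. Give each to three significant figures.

At the critical point dD/dt = 0, so k_d L₀ e^(−k_d t) = k_r D. Substituting D(t) from the Streeter–Phelps equation and solving for t gives
t_c = ln[(k_r/k_d)(1 − D₀(k_r−k_d)/(k_d L₀))] / (k_r−k_d).
Here k_r−k_d = 1.323 d⁻¹ and 1 − D₀(k_r−k_d)/(k_d L₀) = 1 − 2.74×1.323/(0.397×32.2) = 0.7164, so
t_c = ln(4.332 × 0.7164) / 1.323 = 1.133 / 1.323 = 0.8561 d.
L(t_c) = L₀ e^(−k_d t_c) = 32.2 × 0.7119 = 22.92 mg/L, and at the critical point k_r D_c = k_d L, so D_c = (0.397/1.72) × 22.92 = 5.291 mg/L.
Minimum DO = C_s − D_c = 8.02 − 5.291 = 2.729 mg/L.

t_c ≈ 0.856 d; D_c ≈ 5.29 mg/L; min DO ≈ 2.73 mg/L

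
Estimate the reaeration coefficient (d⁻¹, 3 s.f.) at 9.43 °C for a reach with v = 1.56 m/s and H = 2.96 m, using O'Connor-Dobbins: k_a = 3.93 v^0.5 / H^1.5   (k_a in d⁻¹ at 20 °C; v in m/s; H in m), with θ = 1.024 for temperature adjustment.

k_a ≈ 0.750 d⁻¹

k_a(20) = 3.93 × 1.56^0.5 / 2.96^1.5 = 3.93 × 1.249 / 5.093 = 0.9639 d⁻¹.
k_a(9.43) = 0.9639 × 1.024^(9.43−20) = 0.9639 × 0.7783 = 0.7501 d⁻¹.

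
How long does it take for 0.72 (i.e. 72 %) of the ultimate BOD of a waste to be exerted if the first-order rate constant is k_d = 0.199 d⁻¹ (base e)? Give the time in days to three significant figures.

t ≈ 6.40 d

y/L₀ = 1 − e^(−k_d t) = 0.72 ⇒ e^(−k_d t) = 0.280
t = −ln(0.280) / 0.199 = 1.273 / 0.199 = 6.397 d.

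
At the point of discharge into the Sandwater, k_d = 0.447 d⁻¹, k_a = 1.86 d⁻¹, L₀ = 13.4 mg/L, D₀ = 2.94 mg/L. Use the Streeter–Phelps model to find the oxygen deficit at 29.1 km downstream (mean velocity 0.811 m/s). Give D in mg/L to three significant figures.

D ≈ 2.92 mg/L

Travel time t = x/v = 29.1 km / (0.811 m/s) = 29100 m / 0.811 m/s = 35880 s = 0.4153 d.
k_d L₀/(k_a−k_d) = 0.447×13.4/(1.86−0.447) = 5.990/1.413 = 4.239 mg/L.
e^(−k_d t) = e^(−0.447×0.4153) = 0.8306; e^(−k_a t) = e^(−1.86×0.4153) = 0.4619.
D = 4.239 × (0.8306 − 0.4619) + 2.94 × 0.4619 = 1.563 + 1.358 = 2.921 mg/L.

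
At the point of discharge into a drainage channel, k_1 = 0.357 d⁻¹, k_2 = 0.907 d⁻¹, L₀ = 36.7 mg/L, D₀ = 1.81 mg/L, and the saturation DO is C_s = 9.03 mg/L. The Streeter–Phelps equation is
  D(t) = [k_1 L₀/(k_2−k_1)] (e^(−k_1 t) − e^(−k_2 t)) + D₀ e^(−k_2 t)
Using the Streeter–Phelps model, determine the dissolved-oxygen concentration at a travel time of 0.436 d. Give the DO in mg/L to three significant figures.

k_1 L₀/(k_2−k_1) = 0.357×36.7/(0.907−0.357) = 13.10/0.5500 = 23.82 mg/L.
e^(−k_1 t) = e^(−0.357×0.4360) = 0.8559; e^(−k_2 t) = e^(−0.907×0.4360) = 0.6734.
D = 23.82 × (0.8559 − 0.6734) + 1.81 × 0.6734 = 4.347 + 1.219 = 5.566 mg/L.
DO = C_s − D = 9.03 − 5.566 = 3.464 mg/L.

DO ≈ 3.46 mg/L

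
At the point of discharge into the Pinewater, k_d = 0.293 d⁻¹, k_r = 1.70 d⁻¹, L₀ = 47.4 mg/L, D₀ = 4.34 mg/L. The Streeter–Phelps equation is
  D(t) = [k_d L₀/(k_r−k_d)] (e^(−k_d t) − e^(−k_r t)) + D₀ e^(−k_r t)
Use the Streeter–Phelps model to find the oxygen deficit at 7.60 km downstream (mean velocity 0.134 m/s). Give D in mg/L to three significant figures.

D ≈ 6.33 mg/L

Travel time t = x/v = 7.60 km / (0.134 m/s) = 7600 m / 0.134 m/s = 56720 s = 0.6564 d.
k_d L₀/(k_r−k_d) = 0.293×47.4/(1.70−0.293) = 13.89/1.407 = 9.871 mg/L.
e^(−k_d t) = e^(−0.293×0.6564) = 0.8250; e^(−k_r t) = e^(−1.70×0.6564) = 0.3276.
D = 9.871 × (0.8250 − 0.3276) + 4.34 × 0.3276 = 4.910 + 1.422 = 6.332 mg/L.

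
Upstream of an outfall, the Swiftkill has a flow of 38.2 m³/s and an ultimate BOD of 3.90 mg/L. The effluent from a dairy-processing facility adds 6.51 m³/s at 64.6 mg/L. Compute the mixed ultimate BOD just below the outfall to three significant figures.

12.7 mg/L

Flow-weighted mixing: C = (Q_r C_r + Q_w C_w)/(Q_r + Q_w)
= (38.2×3.90 + 6.51×64.6)/(38.2 + 6.51) = 569.5/44.71 = 12.74 mg/L.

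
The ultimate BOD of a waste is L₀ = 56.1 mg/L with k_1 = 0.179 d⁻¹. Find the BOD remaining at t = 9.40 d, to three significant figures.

L_t = L₀ e^(−k_1 t) = 56.1 × e^(−0.179×9.40) = 56.1 × 0.1859 = 10.43 mg/L.

L ≈ 10.4 mg/L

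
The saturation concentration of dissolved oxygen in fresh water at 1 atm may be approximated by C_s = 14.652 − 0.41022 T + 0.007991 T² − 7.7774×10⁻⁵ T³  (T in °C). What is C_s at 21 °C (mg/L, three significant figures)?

C_s ≈ 8.84 mg/L

C_s = 14.652 − 0.41022×21 + 0.007991×21² − 7.7774×10⁻⁵×21³ = 8.841 mg/L.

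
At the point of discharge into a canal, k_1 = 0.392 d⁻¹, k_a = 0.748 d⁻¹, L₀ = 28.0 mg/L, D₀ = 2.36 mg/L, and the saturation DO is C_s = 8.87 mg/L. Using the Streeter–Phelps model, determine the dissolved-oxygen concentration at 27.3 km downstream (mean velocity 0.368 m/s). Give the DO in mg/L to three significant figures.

DO ≈ 1.83 mg/L

Travel time t = x/v = 27.3 km / (0.368 m/s) = 27300 m / 0.368 m/s = 74180 s = 0.8586 d.
k_1 L₀/(k_a−k_1) = 0.392×28.0/(0.748−0.392) = 10.98/0.3560 = 30.83 mg/L.
e^(−k_1 t) = e^(−0.392×0.8586) = 0.7142; e^(−k_a t) = e^(−0.748×0.8586) = 0.5261.
D = 30.83 × (0.7142 − 0.5261) + 2.36 × 0.5261 = 5.799 + 1.242 = 7.041 mg/L.
DO = C_s − D = 8.87 − 7.041 = 1.829 mg/L.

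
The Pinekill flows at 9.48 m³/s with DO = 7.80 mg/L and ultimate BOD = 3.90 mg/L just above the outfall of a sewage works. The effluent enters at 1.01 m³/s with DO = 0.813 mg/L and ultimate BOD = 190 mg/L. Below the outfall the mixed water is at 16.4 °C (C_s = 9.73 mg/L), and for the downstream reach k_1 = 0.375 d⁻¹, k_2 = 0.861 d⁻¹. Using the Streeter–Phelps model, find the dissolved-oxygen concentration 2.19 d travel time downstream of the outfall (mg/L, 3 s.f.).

DO ≈ 4.48 mg/L

Mixed DO = (9.48×7.80 + 1.01×0.813)/(9.48+1.01) = 74.77/10.49 = 7.127 mg/L.
Mixed L₀ = (9.48×3.90 + 1.01×190)/(10.49) = 228.9/10.49 = 21.82 mg/L.
Initial deficit D₀ = C_s − DO₀ = 9.73 − 7.127 = 2.603 mg/L.
D(2.19) = [0.375×21.82/(0.861−0.375)](e^(−0.375×2.19) − e^(−0.861×2.19)) + 2.603 e^(−0.861×2.19)
= 16.83 × (0.4399 − 0.1517) + 2.603 × 0.1517 = 5.246 mg/L.
DO = 9.73 − 5.246 = 4.484 mg/L.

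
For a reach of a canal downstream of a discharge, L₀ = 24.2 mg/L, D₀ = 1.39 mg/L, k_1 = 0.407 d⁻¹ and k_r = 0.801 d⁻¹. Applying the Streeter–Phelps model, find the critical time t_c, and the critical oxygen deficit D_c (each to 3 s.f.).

t_c ≈ 1.57 d; D_c ≈ 6.48 mg/L

With k_r/k_1 = 1.968 and 1 − D₀(k_r−k_1)/(k_1 L₀) = 0.9444,
t_c = ln(1.968 × 0.9444) / (0.801 − 0.407) = ln(1.859) / 0.3940 = 0.6198/0.3940 = 1.573 d.
L(t_c) = L₀ e^(−k_1 t_c) = 24.2 × 0.5271 = 12.76 mg/L, and at the critical point k_r D_c = k_1 L, so D_c = (0.407/0.801) × 12.76 = 6.482 mg/L.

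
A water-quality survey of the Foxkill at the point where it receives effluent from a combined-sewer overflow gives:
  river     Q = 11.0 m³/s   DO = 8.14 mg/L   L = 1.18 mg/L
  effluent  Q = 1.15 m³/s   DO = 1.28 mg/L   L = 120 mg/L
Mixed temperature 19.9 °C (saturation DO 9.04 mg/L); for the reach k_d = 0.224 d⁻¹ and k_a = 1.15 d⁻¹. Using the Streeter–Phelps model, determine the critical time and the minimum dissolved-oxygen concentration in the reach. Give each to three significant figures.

Mixed DO = (11.0×8.14 + 1.15×1.28)/(11.0+1.15) = 91.01/12.15 = 7.491 mg/L.
Mixed L₀ = (11.0×1.18 + 1.15×120)/(12.15) = 151.0/12.15 = 12.43 mg/L.
Initial deficit D₀ = C_s − DO₀ = 9.04 − 7.491 = 1.549 mg/L.
t_c = (1/0.9260) ln[(1.15/0.224)(1 − 1.549×0.9260/(0.224×12.43))] = 1.080 × ln(2.488) = 0.9842 d.
D_c = (0.224/1.15) × 12.43 × e^(−0.224×0.9842) = 0.1948 × 12.43 × 0.8021 = 1.942 mg/L.
Minimum DO = 9.04 − 1.942 = 7.098 mg/L.

t_c ≈ 0.984 d; minimum DO ≈ 7.10 mg/L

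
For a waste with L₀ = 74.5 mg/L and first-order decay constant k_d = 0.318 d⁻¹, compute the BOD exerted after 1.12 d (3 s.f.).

y_t = L₀(1 − e^(−k_d t)) = 74.5 × (1 − e^(−0.318×1.12))
= 74.5 × (1 − 0.7004) = 74.5 × 0.2996 = 22.32 mg/L.

y ≈ 22.3 mg/L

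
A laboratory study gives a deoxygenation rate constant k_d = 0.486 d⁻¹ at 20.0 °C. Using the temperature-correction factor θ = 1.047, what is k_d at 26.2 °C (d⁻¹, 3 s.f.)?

k_d(T₂) = k_d(T₁) · θ^(T₂−T₁) = 0.486 × 1.047^(26.2−20.0)
= 0.486 × 1.047^6.20 = 0.486 × 1.329 = 0.6461 d⁻¹.

k_d ≈ 0.646 d⁻¹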